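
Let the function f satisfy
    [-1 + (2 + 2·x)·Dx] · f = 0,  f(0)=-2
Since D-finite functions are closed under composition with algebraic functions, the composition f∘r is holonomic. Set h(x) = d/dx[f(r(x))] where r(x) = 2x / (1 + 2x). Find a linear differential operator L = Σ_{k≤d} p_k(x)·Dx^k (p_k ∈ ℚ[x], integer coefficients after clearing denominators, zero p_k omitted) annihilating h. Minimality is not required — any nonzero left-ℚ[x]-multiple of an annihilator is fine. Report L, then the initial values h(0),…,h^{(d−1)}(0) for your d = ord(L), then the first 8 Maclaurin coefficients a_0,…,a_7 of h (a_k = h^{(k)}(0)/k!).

f: a_k = -2, -1, 1/4, -1/8, 5/64, -7/128, 21/512, -33/1024, …
h₀=f(r): pull back L_f along r ⇒ L₀.
Differentiate: ansatz ord ≤ ord L₀ ⇒ L.
L = (-5 - 16·x) + (-1 - 6·x - 8·x^2)·Dx  (order 1).
h: a_k = -2, 10, -39, 141, -1995/4, 7059/4, -50435/8, 182461/8, …
ICs: h(0) = -2.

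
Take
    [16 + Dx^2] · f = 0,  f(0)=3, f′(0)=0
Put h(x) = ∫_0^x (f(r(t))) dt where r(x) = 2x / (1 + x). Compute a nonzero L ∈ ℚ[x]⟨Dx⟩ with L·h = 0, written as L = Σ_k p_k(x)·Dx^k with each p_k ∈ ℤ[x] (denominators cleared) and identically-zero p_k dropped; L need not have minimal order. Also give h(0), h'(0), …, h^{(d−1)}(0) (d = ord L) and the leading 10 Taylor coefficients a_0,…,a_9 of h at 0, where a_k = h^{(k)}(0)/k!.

L = 64·Dx + (2 + 6·x + 6·x^2 + 2·x^3)·Dx^2 + (1 + 4·x + 6·x^2 + 4·x^3 + x^4)·Dx^3  (order 3).
h: a_k = 0, 3, 0, -32, 48, 224/5, -832/3, 53216/105, -1944/5, -466336/945, …
ICs: h(0) = 0, h′(0) = 3, h′′(0) = 0.

f: a_k = 3, 0, -24, 0, 32, 0, -256/15, 0, 512/105, 0, …
h₀=f(r): pull back L_f along r ⇒ L₀.
∫: right-multiply L₀ by Dx.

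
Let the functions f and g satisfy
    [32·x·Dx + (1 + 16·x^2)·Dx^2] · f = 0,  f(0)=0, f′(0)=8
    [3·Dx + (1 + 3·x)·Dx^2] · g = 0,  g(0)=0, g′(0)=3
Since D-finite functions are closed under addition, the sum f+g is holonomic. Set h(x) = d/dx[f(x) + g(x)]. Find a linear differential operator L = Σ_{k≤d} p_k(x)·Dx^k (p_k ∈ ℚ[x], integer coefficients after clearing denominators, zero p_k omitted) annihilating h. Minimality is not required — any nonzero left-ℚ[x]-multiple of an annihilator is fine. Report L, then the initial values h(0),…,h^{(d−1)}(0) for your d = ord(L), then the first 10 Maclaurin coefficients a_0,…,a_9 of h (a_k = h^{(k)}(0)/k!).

L = (-96 - 864·x + 4608·x^2 + 4608·x^3) + (-50 - 192·x + 672·x^2 + 9216·x^3 + 9216·x^4)·Dx + (-3 + 23·x + 96·x^2 + 512·x^3 + 2304·x^4 + 2304·x^5)·Dx^2  (order 2).
h: a_k = 11, -9, -101, -81, 2291, -729, -30581, -6561, 543971, -59049, …
ICs: h(0) = 11, h′(0) = -9.

f: a_k = 0, 8, 0, -128/3, 0, 2048/5, 0, -32768/7, 0, 524288/9, …
g: a_k = 0, 3, -9/2, 9, -81/4, 243/5, -243/2, 2187/7, -6561/8, 2187, …
h₀=f+g: left-lcm gives L₀, ord ≤ 4.
h=h₀': d/dx-closure on L₀ ⇒ L.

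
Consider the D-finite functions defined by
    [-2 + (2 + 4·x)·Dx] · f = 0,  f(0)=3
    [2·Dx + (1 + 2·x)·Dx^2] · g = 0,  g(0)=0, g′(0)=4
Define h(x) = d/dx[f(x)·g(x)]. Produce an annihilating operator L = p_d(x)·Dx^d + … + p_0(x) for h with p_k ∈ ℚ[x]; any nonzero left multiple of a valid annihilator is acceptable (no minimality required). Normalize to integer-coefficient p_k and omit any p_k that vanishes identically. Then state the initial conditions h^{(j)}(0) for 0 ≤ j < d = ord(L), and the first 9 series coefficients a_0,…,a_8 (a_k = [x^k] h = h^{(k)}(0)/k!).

f: a_k = 3, 3, -3/2, 3/2, -15/8, 21/8, -63/16, 99/16, -1287/128, …
g: a_k = 0, 4, -4, 16/3, -8, 64/5, -64/3, 256/7, -64, …
L₀ := L_f ⊗_s L_g (sym. prod.), ord ≤ 2.
h=h₀': d/dx-closure on L₀ ⇒ L.
L = 1 + (4 + 8·x)·Dx + (1 + 4·x + 4·x^2)·Dx^2  (order 2).
h: a_k = 12, 0, -6, 16, -71/2, 372/5, -3043/20, 10756/35, -138081/224, …
ICs: h(0) = 12, h′(0) = 0.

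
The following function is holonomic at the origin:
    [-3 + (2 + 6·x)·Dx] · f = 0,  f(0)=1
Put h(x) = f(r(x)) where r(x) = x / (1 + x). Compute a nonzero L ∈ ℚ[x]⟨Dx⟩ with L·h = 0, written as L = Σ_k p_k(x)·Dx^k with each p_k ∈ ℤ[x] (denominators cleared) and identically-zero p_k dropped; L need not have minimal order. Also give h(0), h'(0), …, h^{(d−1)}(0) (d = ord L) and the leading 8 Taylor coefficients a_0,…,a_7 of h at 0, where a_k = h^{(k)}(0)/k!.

L = -3 + (2 + 10·x + 8·x^2)·Dx  (order 1).
h: a_k = 1, 3/2, -21/8, 87/16, -1677/128, 9069/256, -106305/1024, 658335/2048, …
ICs: h(0) = 1.

f: a_k = 1, 3/2, -9/8, 27/16, -405/128, 1701/256, -15309/1024, 72171/2048, …
Change of var in L_f (x↦r) gives L₀.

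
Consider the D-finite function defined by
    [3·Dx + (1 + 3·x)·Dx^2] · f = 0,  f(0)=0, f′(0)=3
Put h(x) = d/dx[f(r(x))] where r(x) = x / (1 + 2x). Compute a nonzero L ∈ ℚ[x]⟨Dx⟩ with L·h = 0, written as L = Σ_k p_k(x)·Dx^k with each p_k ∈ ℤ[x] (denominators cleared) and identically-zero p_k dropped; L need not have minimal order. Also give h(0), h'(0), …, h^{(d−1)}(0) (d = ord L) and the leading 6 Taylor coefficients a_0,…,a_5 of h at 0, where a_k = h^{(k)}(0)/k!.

f: a_k = 0, 3, -9/2, 9, -81/4, 243/5, …
Change of var in L_f (x↦r) gives L₀.
Derive L from L₀ (diff closure).
L = (7 + 20·x) + (1 + 7·x + 10·x^2)·Dx  (order 1).
h: a_k = 3, -21, 117, -609, 3093, -15561, …
ICs: h(0) = 3.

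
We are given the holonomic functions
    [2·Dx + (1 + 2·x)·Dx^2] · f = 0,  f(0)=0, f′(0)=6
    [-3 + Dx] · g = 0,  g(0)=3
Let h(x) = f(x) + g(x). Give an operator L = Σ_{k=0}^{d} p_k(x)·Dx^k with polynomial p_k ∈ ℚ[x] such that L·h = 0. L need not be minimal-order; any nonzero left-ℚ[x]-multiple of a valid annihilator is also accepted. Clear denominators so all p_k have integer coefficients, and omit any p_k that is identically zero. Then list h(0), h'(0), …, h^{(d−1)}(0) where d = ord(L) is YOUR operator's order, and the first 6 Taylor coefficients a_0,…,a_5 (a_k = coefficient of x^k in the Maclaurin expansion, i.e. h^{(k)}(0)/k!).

L = (-42 - 36·x)·Dx + (-1 - 36·x - 36·x^2)·Dx^2 + (5 + 16·x + 12·x^2)·Dx^3  (order 3).
h: a_k = 3, 15, 15/2, 43/2, -15/8, 1011/40, …
ICs: h(0) = 3, h′(0) = 15, h′′(0) = 15.

f: a_k = 0, 6, -6, 8, -12, 96/5, …
g: a_k = 3, 9, 27/2, 27/2, 81/8, 243/40, …
h₀=f+g: left-lcm gives L₀, ord ≤ 3.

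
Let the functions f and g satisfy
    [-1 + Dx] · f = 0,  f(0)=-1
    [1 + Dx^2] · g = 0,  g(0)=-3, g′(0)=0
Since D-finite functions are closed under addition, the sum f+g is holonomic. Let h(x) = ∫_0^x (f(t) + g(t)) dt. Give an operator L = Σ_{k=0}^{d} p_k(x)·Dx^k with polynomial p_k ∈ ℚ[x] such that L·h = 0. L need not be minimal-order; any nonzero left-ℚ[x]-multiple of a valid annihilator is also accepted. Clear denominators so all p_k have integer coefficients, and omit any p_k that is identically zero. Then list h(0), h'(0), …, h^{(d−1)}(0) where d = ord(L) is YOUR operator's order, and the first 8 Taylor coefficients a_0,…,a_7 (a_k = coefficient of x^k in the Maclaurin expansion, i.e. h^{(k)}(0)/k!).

f: a_k = -1, -1, -1/2, -1/6, -1/24, -1/120, -1/720, -1/5040, …
g: a_k = -3, 0, 3/2, 0, -1/8, 0, 1/240, 0, …
Weyl lclm of L_f,L_g ⇒ L₀ (ord ≤ 3).
Integrate: L := L₀·Dx.
L = -Dx + Dx^2 - Dx^3 + Dx^4  (order 4).
h: a_k = 0, -4, -1/2, 1/3, -1/24, -1/30, -1/720, 1/2520, …
ICs: h(0) = 0, h′(0) = -4, h′′(0) = -1, h′′′(0) = 2.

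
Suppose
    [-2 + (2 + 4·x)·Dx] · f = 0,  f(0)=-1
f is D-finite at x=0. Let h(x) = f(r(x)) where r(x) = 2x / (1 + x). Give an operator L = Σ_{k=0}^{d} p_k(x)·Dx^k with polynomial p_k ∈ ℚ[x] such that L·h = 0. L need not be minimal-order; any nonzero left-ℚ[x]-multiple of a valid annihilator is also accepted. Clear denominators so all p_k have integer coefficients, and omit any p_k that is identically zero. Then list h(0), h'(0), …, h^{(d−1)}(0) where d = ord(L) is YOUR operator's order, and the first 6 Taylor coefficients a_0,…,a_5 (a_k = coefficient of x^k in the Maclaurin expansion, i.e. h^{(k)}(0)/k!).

f: a_k = -1, -1, 1/2, -1/2, 5/8, -7/8, …
f∘r: x↦r, Dx↦Dx/r' in L_f ⇒ L₀.
L = -2 + (1 + 6·x + 5·x^2)·Dx  (order 1).
h: a_k = -1, -2, 4, -10, 30, -102, …
ICs: h(0) = -1.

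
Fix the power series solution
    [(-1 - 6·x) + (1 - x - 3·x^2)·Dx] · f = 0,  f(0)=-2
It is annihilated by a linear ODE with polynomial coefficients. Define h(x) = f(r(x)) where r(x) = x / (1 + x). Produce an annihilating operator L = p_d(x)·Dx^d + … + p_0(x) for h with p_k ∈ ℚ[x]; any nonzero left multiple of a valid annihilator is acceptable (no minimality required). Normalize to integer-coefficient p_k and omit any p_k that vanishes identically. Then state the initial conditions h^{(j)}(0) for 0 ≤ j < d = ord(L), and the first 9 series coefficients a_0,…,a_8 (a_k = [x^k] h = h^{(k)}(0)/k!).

f: a_k = -2, -2, -8, -14, -38, -80, -194, -434, -1016, …
Substitute x→r, Dx→(1/r')Dx; clear ⇒ L₀.
L = (1 + 7·x) + (-1 - 2·x + 2·x^2 + 3·x^3)·Dx  (order 1).
h: a_k = -2, -2, -6, 0, -18, 18, -72, 126, -342, …
ICs: h(0) = -2.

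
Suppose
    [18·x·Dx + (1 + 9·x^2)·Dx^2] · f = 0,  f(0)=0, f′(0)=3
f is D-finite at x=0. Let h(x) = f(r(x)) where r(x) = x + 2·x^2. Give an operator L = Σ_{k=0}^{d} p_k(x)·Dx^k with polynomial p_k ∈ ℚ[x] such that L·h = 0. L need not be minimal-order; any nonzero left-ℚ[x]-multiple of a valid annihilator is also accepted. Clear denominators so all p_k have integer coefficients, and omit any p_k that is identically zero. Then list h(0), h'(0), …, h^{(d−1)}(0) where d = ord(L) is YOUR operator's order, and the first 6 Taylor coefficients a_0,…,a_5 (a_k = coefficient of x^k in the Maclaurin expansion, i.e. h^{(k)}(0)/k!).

L = (-4 + 18·x + 144·x^2 + 432·x^3 + 432·x^4)·Dx + (1 + 4·x + 9·x^2 + 72·x^3 + 180·x^4 + 144·x^5)·Dx^2  (order 2).
h: a_k = 0, 3, 6, -9, -54, -297/5, …
ICs: h(0) = 0, h′(0) = 3.

f: a_k = 0, 3, 0, -9, 0, 243/5, …
L₀ from L_f via x↦r, Dx↦r'^{-1}Dx.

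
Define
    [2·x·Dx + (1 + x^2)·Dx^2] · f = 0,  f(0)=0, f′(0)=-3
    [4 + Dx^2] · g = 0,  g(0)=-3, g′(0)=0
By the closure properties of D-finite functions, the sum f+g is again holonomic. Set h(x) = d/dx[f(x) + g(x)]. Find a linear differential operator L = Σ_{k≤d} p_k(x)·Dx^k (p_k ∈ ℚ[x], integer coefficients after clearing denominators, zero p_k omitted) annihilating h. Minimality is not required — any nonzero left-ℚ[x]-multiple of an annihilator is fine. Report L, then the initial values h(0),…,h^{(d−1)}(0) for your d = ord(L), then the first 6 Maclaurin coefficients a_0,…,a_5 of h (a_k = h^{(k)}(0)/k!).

L = (-32·x + 80·x^3 + 16·x^5) + (4 + 32·x^2 + 36·x^4 + 8·x^6)·Dx + (-8·x + 20·x^3 + 4·x^5)·Dx^2 + (1 + 8·x^2 + 9·x^4 + 2·x^6)·Dx^3  (order 3).
h: a_k = -3, 12, 3, -8, -3, 8/5, …
ICs: h(0) = -3, h′(0) = 12, h′′(0) = 6.

f: a_k = 0, -3, 0, 1, 0, -3/5, …
g: a_k = -3, 0, 6, 0, -2, 0, …
h₀=f+g: left-lcm gives L₀, ord ≤ 4.
h₀' ⇒ L via d/dx closure of L₀.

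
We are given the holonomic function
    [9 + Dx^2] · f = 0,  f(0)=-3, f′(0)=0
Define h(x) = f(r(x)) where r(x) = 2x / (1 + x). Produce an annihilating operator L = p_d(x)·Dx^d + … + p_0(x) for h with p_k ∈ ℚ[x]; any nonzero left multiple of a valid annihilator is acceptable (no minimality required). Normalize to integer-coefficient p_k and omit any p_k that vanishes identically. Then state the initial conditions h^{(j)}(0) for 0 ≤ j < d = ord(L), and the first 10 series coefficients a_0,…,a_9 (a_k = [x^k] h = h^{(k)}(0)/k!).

f: a_k = -3, 0, 27/2, 0, -81/8, 0, 243/80, 0, -2187/4480, 0, …
f∘r: x↦r, Dx↦Dx/r' in L_f ⇒ L₀.
L = 36 + (2 + 6·x + 6·x^2 + 2·x^3)·Dx + (1 + 4·x + 6·x^2 + 4·x^3 + x^4)·Dx^2  (order 2).
h: a_k = -3, 0, 54, -108, 0, 432, -5778/5, 8748/5, -9342/7, -43632/35, …
ICs: h(0) = -3, h′(0) = 0.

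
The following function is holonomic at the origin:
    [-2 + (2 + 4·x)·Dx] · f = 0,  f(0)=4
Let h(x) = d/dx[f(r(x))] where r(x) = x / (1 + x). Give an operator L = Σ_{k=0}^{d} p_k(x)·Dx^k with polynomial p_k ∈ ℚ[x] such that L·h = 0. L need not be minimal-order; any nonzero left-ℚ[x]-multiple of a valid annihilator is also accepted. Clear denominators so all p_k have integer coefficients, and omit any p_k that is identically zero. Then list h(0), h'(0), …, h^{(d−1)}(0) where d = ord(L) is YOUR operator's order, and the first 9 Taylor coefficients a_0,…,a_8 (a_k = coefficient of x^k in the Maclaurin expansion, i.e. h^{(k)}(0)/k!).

L = (-3 - 6·x) + (-1 - 4·x - 3·x^2)·Dx  (order 1).
h: a_k = 4, -12, 30, -74, 375/2, -981/2, 5271/4, -14445/4, 321291/32, …
ICs: h(0) = 4.

f: a_k = 4, 4, -2, 2, -5/2, 7/2, -21/4, 33/4, -429/32, …
h₀=f(r): pull back L_f along r ⇒ L₀.
Derive L from L₀ (diff closure).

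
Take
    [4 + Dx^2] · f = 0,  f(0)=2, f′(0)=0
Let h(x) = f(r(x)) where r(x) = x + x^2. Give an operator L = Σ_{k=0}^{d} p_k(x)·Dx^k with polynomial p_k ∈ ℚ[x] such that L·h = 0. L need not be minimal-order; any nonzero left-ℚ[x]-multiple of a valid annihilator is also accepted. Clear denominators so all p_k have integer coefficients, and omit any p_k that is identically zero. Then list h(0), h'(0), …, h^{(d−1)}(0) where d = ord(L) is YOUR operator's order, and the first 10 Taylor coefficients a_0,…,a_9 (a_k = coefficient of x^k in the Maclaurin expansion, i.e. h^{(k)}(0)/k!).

L = (4 + 24·x + 48·x^2 + 32·x^3) - 2·Dx + (1 + 2·x)·Dx^2  (order 2).
h: a_k = 2, 0, -4, -8, -8/3, 16/3, 352/45, 64/15, -416/315, -1088/315, …
ICs: h(0) = 2, h′(0) = 0.

f: a_k = 2, 0, -4, 0, 4/3, 0, -8/45, 0, 4/315, 0, …
Substitute x→r, Dx→(1/r')Dx; clear ⇒ L₀.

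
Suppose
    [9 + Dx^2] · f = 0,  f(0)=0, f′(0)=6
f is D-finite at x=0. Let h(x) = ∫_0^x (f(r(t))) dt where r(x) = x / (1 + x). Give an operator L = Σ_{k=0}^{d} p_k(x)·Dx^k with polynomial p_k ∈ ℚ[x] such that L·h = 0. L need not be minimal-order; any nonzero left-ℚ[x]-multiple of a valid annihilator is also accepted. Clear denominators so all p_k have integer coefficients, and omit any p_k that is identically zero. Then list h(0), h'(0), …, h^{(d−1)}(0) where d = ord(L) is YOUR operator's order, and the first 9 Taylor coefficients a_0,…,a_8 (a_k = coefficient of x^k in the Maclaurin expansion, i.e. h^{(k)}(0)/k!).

f: a_k = 0, 6, 0, -9, 0, 81/20, 0, -243/280, 0, …
f∘r: x↦r, Dx↦Dx/r' in L_f ⇒ L₀.
h=∫h₀ ⇒ L = L₀·Dx.
L = 9·Dx + (2 + 6·x + 6·x^2 + 2·x^3)·Dx^2 + (1 + 4·x + 6·x^2 + 4·x^3 + x^4)·Dx^3  (order 3).
h: a_k = 0, 0, 3, -2, -3/4, 21/5, -293/40, 255/28, -19353/2240, …
ICs: h(0) = 0, h′(0) = 0, h′′(0) = 6.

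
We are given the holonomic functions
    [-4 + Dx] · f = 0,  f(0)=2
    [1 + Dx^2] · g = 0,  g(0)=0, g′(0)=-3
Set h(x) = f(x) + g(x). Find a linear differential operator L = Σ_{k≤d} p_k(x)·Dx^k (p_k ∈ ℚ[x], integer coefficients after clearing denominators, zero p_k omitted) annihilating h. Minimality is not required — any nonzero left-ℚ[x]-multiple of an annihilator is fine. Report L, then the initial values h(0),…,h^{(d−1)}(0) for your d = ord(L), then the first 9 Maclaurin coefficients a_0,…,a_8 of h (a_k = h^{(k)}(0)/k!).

L = -4 + Dx - 4·Dx^2 + Dx^3  (order 3).
h: a_k = 2, 5, 16, 131/6, 64/3, 409/24, 512/45, 32771/5040, 1024/315, …
ICs: h(0) = 2, h′(0) = 5, h′′(0) = 32.

f: a_k = 2, 8, 16, 64/3, 64/3, 256/15, 512/45, 2048/315, 1024/315, …
g: a_k = 0, -3, 0, 1/2, 0, -1/40, 0, 1/1680, 0, …
f+g: L₀ = lclm(L_f,L_g), ord ≤ 1+2.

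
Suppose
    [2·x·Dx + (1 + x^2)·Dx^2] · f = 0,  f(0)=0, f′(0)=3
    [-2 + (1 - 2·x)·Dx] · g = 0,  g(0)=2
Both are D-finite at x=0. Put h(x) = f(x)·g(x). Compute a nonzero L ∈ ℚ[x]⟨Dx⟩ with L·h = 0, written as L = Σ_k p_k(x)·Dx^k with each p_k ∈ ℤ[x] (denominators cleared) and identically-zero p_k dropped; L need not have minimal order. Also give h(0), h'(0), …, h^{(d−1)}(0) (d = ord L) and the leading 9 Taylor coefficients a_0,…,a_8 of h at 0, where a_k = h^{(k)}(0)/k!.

f: a_k = 0, 3, 0, -1, 0, 3/5, 0, -3/7, 0, …
g: a_k = 2, 4, 8, 16, 32, 64, 128, 256, 512, …
Product ⇒ symmetric product L₀, ord ≤ 2.
L = 4·x + (4 - 2·x + 8·x^2)·Dx + (-1 + 2·x - x^2 + 2·x^3)·Dx^2  (order 2).
h: a_k = 0, 6, 12, 22, 44, 446/5, 892/5, 12458/35, 24916/35, …
ICs: h(0) = 0, h′(0) = 6.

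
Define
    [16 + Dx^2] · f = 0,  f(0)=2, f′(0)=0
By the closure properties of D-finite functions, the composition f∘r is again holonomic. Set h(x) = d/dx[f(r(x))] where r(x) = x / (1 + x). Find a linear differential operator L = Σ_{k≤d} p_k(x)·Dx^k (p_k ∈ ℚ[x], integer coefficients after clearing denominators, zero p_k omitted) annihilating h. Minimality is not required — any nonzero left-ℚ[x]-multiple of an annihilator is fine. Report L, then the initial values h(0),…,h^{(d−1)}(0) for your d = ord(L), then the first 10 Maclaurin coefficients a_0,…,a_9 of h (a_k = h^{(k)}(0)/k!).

f: a_k = 2, 0, -16, 0, 64/3, 0, -512/45, 0, 1024/315, 0, …
Substitute x→r, Dx→(1/r')Dx; clear ⇒ L₀.
h₀' ⇒ L via d/dx closure of L₀.
L = (22 + 12·x + 6·x^2) + (6 + 18·x + 18·x^2 + 6·x^3)·Dx + (1 + 4·x + 6·x^2 + 4·x^3 + x^4)·Dx^2  (order 2).
h: a_k = 0, -32, 96, -320/3, -320/3, 10976/15, -9184/5, 201088/63, -143488/35, 9379616/2835, …
ICs: h(0) = 0, h′(0) = -32.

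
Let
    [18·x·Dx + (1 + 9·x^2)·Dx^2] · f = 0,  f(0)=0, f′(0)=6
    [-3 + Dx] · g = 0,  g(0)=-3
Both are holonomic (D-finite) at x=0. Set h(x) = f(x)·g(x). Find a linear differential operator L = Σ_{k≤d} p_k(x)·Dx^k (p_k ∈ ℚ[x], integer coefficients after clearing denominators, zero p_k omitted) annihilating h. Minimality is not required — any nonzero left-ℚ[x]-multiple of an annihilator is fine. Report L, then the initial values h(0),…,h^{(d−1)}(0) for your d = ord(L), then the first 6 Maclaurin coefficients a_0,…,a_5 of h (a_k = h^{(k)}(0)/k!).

f: a_k = 0, 6, 0, -18, 0, 486/5, …
g: a_k = -3, -9, -27/2, -27/2, -81/8, -243/40, …
f·g: L₀ = L_f ⊗_s L_g, ord ≤ 2·1.
L = (9 - 54·x + 81·x^2) + (-6 + 18·x - 54·x^2)·Dx + (1 + 9·x^2)·Dx^2  (order 2).
h: a_k = 0, -18, -54, -27, 81, -2187/20, …
ICs: h(0) = 0, h′(0) = -18.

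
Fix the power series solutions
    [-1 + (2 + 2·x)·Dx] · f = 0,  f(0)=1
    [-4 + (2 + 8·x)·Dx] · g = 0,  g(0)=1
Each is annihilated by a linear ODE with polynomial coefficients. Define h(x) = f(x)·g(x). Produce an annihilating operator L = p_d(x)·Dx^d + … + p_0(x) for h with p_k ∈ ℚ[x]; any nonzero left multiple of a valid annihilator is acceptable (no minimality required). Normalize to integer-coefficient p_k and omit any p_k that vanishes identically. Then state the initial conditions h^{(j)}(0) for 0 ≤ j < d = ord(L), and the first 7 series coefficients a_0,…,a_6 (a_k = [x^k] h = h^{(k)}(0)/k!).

f: a_k = 1, 1/2, -1/8, 1/16, -5/128, 7/256, -21/1024, …
g: a_k = 1, 2, -2, 4, -10, 28, -84, …
L₀ := L_f ⊗_s L_g (sym. prod.), ord ≤ 1.
L = (-5 - 8·x) + (2 + 10·x + 8·x^2)·Dx  (order 1).
h: a_k = 1, 5/2, -9/8, 45/16, -981/128, 5715/256, -70029/1024, …
ICs: h(0) = 1.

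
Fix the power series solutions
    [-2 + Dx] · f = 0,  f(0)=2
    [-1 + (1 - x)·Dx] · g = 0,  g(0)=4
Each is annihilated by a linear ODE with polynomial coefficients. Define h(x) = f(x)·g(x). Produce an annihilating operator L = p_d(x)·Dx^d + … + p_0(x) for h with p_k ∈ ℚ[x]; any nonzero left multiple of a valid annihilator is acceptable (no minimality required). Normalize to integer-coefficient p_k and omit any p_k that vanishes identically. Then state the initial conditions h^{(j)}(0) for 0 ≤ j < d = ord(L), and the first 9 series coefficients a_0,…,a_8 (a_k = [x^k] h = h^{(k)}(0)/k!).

L = (3 - 2·x) + (-1 + x)·Dx  (order 1).
h: a_k = 8, 24, 40, 152/3, 56, 872/15, 2648/45, 1240/21, 18616/315, …
ICs: h(0) = 8.

f: a_k = 2, 4, 4, 8/3, 4/3, 8/15, 8/45, 16/315, 4/315, …
g: a_k = 4, 4, 4, 4, 4, 4, 4, 4, 4, …
Product ⇒ symmetric product L₀, ord ≤ 1.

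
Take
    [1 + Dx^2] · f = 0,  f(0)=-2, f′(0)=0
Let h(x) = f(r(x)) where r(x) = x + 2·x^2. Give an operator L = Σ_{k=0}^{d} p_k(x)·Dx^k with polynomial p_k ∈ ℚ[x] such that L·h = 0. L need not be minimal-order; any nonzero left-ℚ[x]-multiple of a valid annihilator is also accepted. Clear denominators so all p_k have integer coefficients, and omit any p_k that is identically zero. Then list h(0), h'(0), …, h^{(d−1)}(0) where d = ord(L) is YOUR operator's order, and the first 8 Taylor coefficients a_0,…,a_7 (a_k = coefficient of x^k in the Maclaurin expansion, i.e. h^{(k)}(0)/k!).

L = (1 + 12·x + 48·x^2 + 64·x^3) - 4·Dx + (1 + 4·x)·Dx^2  (order 2).
h: a_k = -2, 0, 1, 4, 47/12, -2/3, -719/360, -79/30, …
ICs: h(0) = -2, h′(0) = 0.

f: a_k = -2, 0, 1, 0, -1/12, 0, 1/360, 0, …
Substitute x→r, Dx→(1/r')Dx; clear ⇒ L₀.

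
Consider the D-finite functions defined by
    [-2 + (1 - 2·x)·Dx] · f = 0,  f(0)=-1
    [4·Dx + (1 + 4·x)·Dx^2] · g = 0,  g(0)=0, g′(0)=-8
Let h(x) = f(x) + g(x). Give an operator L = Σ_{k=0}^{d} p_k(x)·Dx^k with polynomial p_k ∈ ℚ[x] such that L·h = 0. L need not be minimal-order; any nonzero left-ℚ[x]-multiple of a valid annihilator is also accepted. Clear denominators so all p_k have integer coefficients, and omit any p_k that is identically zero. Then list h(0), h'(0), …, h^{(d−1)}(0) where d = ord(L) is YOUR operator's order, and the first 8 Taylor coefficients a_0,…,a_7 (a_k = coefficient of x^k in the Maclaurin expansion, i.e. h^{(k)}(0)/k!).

f: a_k = -1, -2, -4, -8, -16, -32, -64, -128, …
g: a_k = 0, -8, 16, -128/3, 128, -2048/5, 4096/3, -32768/7, …
Sum ⇒ L₀ = lclm(L_f,L_g) in ℚ(x)⟨Dx⟩.
L = (28 + 16·x)·Dx + (-1 + 40·x + 32·x^2)·Dx^2 + (-1 - 3·x + 6·x^2 + 8·x^3)·Dx^3  (order 3).
h: a_k = -1, -10, 12, -152/3, 112, -2208/5, 3904/3, -33664/7, …
ICs: h(0) = -1, h′(0) = -10, h′′(0) = 24.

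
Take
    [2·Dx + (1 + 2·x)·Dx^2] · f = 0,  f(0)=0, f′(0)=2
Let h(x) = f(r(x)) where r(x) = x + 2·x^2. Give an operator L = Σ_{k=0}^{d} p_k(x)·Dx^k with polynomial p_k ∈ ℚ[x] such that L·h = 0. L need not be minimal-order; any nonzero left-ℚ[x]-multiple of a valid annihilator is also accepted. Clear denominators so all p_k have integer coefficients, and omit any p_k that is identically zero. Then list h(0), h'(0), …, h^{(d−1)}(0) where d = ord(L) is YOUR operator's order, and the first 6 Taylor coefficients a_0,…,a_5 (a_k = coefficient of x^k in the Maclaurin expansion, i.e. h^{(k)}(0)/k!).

f: a_k = 0, 2, -2, 8/3, -4, 32/5, …
Substitute x→r, Dx→(1/r')Dx; clear ⇒ L₀.
L = (-2 + 8·x + 16·x^2)·Dx + (1 + 6·x + 12·x^2 + 16·x^3)·Dx^2  (order 2).
h: a_k = 0, 2, 2, -16/3, 4, 32/5, …
ICs: h(0) = 0, h′(0) = 2.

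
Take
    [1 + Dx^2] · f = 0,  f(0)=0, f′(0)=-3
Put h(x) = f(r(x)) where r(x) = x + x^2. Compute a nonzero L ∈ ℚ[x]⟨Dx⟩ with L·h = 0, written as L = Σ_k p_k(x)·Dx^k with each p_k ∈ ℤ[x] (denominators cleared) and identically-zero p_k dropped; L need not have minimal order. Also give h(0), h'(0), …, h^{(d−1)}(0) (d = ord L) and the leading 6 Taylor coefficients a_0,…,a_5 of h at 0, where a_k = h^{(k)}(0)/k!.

f: a_k = 0, -3, 0, 1/2, 0, -1/40, …
h₀=f(r): pull back L_f along r ⇒ L₀.
L = (1 + 6·x + 12·x^2 + 8·x^3) - 2·Dx + (1 + 2·x)·Dx^2  (order 2).
h: a_k = 0, -3, -3, 1/2, 3/2, 59/40, …
ICs: h(0) = 0, h′(0) = -3.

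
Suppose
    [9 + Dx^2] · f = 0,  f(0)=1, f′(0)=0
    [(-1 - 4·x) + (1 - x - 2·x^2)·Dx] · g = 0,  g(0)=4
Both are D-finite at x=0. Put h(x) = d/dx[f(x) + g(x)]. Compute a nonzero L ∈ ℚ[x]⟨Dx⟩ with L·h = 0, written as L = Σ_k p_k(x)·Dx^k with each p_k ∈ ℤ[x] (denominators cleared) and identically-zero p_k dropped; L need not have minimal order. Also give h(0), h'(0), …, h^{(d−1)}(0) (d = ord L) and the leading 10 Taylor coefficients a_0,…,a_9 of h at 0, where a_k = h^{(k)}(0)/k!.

L = (954 + 3600·x + 8154·x^2 + 4140·x^3 + 5760·x^4 + 3888·x^5 + 2592·x^6) + (-117 - 369·x + 585·x^2 + 747·x^3 + 90·x^4 + 828·x^5 + 1512·x^6 + 864·x^7)·Dx + (106 + 400·x + 906·x^2 + 460·x^3 + 640·x^4 + 432·x^5 + 288·x^6)·Dx^2 + (-13 - 41·x + 65·x^2 + 83·x^3 + 10·x^4 + 92·x^5 + 168·x^6 + 96·x^7)·Dx^3  (order 3).
h: a_k = 4, 15, 60, 379/2, 420, 41037/40, 2380, 3065049/560, 12276, 122392871/4480, …
ICs: h(0) = 4, h′(0) = 15, h′′(0) = 120.

f: a_k = 1, 0, -9/2, 0, 27/8, 0, -81/80, 0, 729/4480, 0, …
g: a_k = 4, 4, 12, 20, 44, 84, 172, 340, 684, 1364, …
Sum ⇒ L₀ = lclm(L_f,L_g) in ℚ(x)⟨Dx⟩.
Differentiate: ansatz ord ≤ ord L₀ ⇒ L.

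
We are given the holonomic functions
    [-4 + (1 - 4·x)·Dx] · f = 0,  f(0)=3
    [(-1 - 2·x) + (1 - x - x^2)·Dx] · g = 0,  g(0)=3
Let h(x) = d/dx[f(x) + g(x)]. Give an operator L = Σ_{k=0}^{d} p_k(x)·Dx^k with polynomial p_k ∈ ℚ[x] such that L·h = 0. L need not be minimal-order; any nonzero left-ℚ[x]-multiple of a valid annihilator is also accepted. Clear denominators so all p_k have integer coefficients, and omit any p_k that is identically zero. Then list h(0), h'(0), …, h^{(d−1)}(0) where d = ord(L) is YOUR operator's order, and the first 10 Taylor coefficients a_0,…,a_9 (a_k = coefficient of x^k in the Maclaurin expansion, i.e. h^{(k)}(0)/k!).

f: a_k = 3, 12, 48, 192, 768, 3072, 12288, 49152, 196608, 786432, …
g: a_k = 3, 3, 6, 9, 15, 24, 39, 63, 102, 165, …
f+g: L₀ = lclm(L_f,L_g), ord ≤ 1+1.
h₀' ⇒ L via d/dx closure of L₀.
L = (120 + 192·x + 432·x^2 - 96·x^3 + 96·x^4) + (-39 - 48·x + 210·x^2 + 252·x^3 - 48·x^4 + 96·x^5)·Dx + (2 - x - 42·x^2 + 54·x^3 + 7·x^4 + 16·x^6)·Dx^2  (order 2).
h: a_k = 15, 108, 603, 3132, 15480, 73962, 344505, 1573680, 7079373, 31459950, …
ICs: h(0) = 15, h′(0) = 108.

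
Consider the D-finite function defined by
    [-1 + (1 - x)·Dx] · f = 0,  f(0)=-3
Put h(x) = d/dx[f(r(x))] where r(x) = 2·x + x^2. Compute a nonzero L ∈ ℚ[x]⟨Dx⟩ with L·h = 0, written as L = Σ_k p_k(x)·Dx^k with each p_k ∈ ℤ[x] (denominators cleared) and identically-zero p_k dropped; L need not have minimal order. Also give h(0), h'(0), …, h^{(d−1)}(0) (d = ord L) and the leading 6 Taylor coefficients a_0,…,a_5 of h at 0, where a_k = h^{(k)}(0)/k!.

L = (5 + 6·x + 3·x^2) + (-1 + x + 3·x^2 + x^3)·Dx  (order 1).
h: a_k = -6, -30, -108, -348, -1050, -3042, …
ICs: h(0) = -6.

f: a_k = -3, -3, -3, -3, -3, -3, …
h₀=f(r): pull back L_f along r ⇒ L₀.
Derive L from L₀ (diff closure).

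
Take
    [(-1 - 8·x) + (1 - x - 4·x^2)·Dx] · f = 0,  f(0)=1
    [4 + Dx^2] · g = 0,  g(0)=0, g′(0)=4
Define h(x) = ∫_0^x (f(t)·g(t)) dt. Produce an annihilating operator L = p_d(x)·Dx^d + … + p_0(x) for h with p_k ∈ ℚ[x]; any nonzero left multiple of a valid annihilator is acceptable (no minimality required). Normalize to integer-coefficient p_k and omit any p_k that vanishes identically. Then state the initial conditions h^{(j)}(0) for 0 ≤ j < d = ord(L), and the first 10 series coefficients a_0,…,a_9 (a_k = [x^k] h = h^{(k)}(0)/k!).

L = (4 + 4·x + 16·x^2)·Dx + (2 + 16·x)·Dx^2 + (-1 + x + 4·x^2)·Dx^3  (order 3).
h: a_k = 0, 0, 2, 4/3, 13/3, 20/3, 86/5, 3548/105, 51131/630, 502556/2835, …
ICs: h(0) = 0, h′(0) = 0, h′′(0) = 4.

f: a_k = 1, 1, 5, 9, 29, 65, 181, 441, 1165, 2929, …
g: a_k = 0, 4, 0, -8/3, 0, 8/15, 0, -16/315, 0, 8/2835, …
f·g: L₀ = L_f ⊗_s L_g, ord ≤ 1·2.
∫: right-multiply L₀ by Dx.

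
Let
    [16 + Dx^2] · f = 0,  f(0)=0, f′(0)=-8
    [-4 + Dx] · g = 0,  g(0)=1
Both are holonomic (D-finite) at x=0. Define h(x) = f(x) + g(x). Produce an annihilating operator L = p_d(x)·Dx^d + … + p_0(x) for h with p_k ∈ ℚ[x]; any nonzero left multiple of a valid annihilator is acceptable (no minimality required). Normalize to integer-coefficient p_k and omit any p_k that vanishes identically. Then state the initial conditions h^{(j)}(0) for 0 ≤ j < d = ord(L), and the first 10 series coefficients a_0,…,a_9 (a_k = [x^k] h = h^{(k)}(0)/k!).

L = -64 + 16·Dx - 4·Dx^2 + Dx^3  (order 3).
h: a_k = 1, -4, 8, 32, 32/3, -128/15, 256/45, 1024/105, 512/315, -2048/2835, …
ICs: h(0) = 1, h′(0) = -4, h′′(0) = 16.

f: a_k = 0, -8, 0, 64/3, 0, -256/15, 0, 2048/315, 0, -4096/2835, …
g: a_k = 1, 4, 8, 32/3, 32/3, 128/15, 256/45, 1024/315, 512/315, 2048/2835, …
Sum ⇒ L₀ = lclm(L_f,L_g) in ℚ(x)⟨Dx⟩.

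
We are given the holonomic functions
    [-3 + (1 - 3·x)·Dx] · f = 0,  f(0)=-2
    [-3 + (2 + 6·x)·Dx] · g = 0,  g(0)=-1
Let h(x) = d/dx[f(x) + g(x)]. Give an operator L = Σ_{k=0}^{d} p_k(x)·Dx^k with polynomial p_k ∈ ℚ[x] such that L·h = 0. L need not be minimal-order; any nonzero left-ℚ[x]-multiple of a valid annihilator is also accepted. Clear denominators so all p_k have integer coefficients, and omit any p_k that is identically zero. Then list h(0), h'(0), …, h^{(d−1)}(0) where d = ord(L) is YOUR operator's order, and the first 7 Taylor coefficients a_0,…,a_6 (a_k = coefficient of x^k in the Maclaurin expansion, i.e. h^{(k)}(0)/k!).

f: a_k = -2, -6, -18, -54, -162, -486, -1458, …
g: a_k = -1, -3/2, 9/8, -27/16, 405/128, -1701/256, 15309/1024, …
Weyl lclm of L_f,L_g ⇒ L₀ (ord ≤ 2).
Derive L from L₀ (diff closure).
L = (-162 - 162·x) + (-63 - 486·x - 567·x^2)·Dx + (10 + 18·x - 90·x^2 - 162·x^3)·Dx^2  (order 2).
h: a_k = -15/2, -135/4, -2673/16, -20331/32, -630585/256, -4433049/512, -63210861/2048, …
ICs: h(0) = -15/2, h′(0) = -135/4.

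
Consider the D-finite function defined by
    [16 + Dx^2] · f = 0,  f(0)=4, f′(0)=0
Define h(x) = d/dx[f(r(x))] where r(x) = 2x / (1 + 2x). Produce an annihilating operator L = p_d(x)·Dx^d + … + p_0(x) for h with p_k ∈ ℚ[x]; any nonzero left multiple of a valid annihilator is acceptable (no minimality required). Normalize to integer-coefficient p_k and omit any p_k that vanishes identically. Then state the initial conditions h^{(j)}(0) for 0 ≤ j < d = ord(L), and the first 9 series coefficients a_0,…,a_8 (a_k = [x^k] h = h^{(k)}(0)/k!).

f: a_k = 4, 0, -32, 0, 128/3, 0, -1024/45, 0, 2048/315, …
h₀=f(r): pull back L_f along r ⇒ L₀.
Differentiate: ansatz ord ≤ ord L₀ ⇒ L.
L = (88 + 96·x + 96·x^2) + (12 + 72·x + 144·x^2 + 96·x^3)·Dx + (1 + 8·x + 24·x^2 + 32·x^3 + 16·x^4)·Dx^2  (order 2).
h: a_k = 0, -256, 1536, -10240/3, -20480/3, 1404928/15, -2351104/5, 102957056/63, -146931712/35, …
ICs: h(0) = 0, h′(0) = -256.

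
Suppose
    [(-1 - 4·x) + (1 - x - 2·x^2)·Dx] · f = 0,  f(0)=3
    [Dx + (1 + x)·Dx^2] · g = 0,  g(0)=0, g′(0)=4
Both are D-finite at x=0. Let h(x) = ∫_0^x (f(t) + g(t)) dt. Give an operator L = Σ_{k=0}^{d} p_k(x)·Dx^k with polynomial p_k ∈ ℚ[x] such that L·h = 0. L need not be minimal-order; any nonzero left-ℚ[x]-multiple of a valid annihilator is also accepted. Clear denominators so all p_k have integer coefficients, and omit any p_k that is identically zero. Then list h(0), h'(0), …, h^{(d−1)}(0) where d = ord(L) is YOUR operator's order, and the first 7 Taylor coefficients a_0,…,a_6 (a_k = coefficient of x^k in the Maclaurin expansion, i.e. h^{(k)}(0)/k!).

f: a_k = 3, 3, 9, 15, 33, 63, 129, …
g: a_k = 0, 4, -2, 4/3, -1, 4/5, -2/3, …
h₀=f+g: left-lcm gives L₀, ord ≤ 3.
h=∫h₀ ⇒ L = L₀·Dx.
L = (42 + 144·x + 144·x^2 + 96·x^3)·Dx^2 + (28 + 172·x + 312·x^2 + 328·x^3 + 160·x^4)·Dx^3 + (-7 - 14·x + 5·x^2 + 56·x^3 + 76·x^4 + 32·x^5)·Dx^4  (order 4).
h: a_k = 0, 3, 7/2, 7/3, 49/12, 32/5, 319/30, …
ICs: h(0) = 0, h′(0) = 3, h′′(0) = 7, h′′′(0) = 14.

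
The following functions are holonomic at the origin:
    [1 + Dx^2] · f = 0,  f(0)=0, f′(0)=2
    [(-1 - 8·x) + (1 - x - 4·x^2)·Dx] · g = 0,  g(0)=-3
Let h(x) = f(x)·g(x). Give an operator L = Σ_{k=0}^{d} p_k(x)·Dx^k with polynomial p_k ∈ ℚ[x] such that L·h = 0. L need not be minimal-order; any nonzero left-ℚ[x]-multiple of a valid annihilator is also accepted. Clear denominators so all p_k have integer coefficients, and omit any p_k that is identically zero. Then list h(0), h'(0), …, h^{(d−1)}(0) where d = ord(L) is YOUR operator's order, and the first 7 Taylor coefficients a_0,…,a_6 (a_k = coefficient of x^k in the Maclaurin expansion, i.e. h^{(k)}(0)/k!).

f: a_k = 0, 2, 0, -1/3, 0, 1/60, 0, …
g: a_k = -3, -3, -15, -27, -87, -195, -543, …
Product ⇒ symmetric product L₀, ord ≤ 2.
L = (7 + x + 4·x^2) + (2 + 16·x)·Dx + (-1 + x + 4·x^2)·Dx^2  (order 2).
h: a_k = 0, -6, -6, -29, -53, -3381/20, -7621/20, …
ICs: h(0) = 0, h′(0) = -6.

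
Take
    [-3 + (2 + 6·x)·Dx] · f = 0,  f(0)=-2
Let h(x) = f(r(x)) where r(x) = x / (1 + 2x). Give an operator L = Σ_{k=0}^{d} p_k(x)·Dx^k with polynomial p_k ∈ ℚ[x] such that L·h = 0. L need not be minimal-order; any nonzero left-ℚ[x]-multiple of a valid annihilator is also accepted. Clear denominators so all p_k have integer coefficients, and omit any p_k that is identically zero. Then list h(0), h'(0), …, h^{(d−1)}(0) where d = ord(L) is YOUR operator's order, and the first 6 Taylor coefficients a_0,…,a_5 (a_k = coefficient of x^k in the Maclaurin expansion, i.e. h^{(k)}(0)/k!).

f: a_k = -2, -3, 9/4, -27/8, 405/64, -1701/128, …
f∘r: x↦r, Dx↦Dx/r' in L_f ⇒ L₀.
L = -3 + (2 + 14·x + 20·x^2)·Dx  (order 1).
h: a_k = -2, -3, 33/4, -195/8, 4965/64, -33909/128, …
ICs: h(0) = -2.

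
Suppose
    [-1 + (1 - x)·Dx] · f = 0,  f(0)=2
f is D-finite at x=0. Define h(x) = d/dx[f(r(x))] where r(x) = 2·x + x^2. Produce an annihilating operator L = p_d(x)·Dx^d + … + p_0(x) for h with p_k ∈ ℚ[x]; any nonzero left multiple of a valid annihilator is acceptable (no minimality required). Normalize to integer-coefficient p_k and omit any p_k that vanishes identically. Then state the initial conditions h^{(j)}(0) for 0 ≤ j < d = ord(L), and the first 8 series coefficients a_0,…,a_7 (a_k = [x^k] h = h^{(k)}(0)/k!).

L = (5 + 6·x + 3·x^2) + (-1 + x + 3·x^2 + x^3)·Dx  (order 1).
h: a_k = 4, 20, 72, 232, 700, 2028, 5712, 15760, …
ICs: h(0) = 4.

f: a_k = 2, 2, 2, 2, 2, 2, 2, 2, …
Substitute x→r, Dx→(1/r')Dx; clear ⇒ L₀.
h=h₀': d/dx-closure on L₀ ⇒ L.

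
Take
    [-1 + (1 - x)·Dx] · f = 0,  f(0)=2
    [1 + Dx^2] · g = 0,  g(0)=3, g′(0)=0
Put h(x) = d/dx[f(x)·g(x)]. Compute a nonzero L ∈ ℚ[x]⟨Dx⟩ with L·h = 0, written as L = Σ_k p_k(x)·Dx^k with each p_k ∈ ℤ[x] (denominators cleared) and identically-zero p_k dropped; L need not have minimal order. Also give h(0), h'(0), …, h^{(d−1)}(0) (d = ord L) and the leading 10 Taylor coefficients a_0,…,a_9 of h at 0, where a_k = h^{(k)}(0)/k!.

f: a_k = 2, 2, 2, 2, 2, 2, 2, 2, 2, 2, …
g: a_k = 3, 0, -3/2, 0, 1/8, 0, -1/240, 0, 1/13440, 0, …
Sym-product of L_f,L_g gives L₀ (≤ ord 2).
Differentiate: ansatz ord ≤ ord L₀ ⇒ L.
L = (-1 - 2·x + x^2) + (-2 + 2·x)·Dx + (1 - 2·x + x^2)·Dx^2  (order 2).
h: a_k = 6, 6, 9, 13, 65/4, 389/20, 2723/120, 4357/168, 13071/448, 1960649/60480, …
ICs: h(0) = 6, h′(0) = 6.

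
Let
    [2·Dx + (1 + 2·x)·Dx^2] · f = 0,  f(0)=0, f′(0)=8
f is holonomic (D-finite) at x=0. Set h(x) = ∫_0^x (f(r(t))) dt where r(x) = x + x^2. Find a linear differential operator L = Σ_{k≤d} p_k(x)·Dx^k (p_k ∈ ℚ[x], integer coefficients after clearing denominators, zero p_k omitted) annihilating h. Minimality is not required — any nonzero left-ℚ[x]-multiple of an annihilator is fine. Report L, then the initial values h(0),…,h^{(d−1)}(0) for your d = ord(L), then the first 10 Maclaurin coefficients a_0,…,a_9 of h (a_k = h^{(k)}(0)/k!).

L = (4·x + 4·x^2)·Dx^2 + (1 + 4·x + 6·x^2 + 4·x^3)·Dx^3  (order 3).
h: a_k = 0, 0, 4, 0, -4/3, 8/5, -16/15, 0, 8/7, -16/9, …
ICs: h(0) = 0, h′(0) = 0, h′′(0) = 8.

f: a_k = 0, 8, -8, 32/3, -16, 128/5, -128/3, 512/7, -128, 2048/9, …
L₀ from L_f via x↦r, Dx↦r'^{-1}Dx.
∫: right-multiply L₀ by Dx.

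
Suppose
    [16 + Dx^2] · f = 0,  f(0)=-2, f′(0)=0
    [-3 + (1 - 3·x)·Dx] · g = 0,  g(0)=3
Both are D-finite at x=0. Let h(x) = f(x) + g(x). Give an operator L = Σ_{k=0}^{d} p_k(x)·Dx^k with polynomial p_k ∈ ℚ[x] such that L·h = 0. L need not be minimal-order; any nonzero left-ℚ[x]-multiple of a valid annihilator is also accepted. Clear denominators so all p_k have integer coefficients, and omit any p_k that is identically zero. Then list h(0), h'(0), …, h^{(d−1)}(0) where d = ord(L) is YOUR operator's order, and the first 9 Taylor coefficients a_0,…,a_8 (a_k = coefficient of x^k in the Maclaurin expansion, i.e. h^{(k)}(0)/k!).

f: a_k = -2, 0, 16, 0, -64/3, 0, 512/45, 0, -1024/315, …
g: a_k = 3, 9, 27, 81, 243, 729, 2187, 6561, 19683, …
h₀=f+g: left-lcm gives L₀, ord ≤ 3.
L = (-1680 + 2304·x - 3456·x^2) + (272 - 1584·x + 3456·x^2 - 3456·x^3)·Dx + (-105 + 144·x - 216·x^2)·Dx^2 + (17 - 99·x + 216·x^2 - 216·x^3)·Dx^3  (order 3).
h: a_k = 1, 9, 43, 81, 665/3, 729, 98927/45, 6561, 6199121/315, …
ICs: h(0) = 1, h′(0) = 9, h′′(0) = 86.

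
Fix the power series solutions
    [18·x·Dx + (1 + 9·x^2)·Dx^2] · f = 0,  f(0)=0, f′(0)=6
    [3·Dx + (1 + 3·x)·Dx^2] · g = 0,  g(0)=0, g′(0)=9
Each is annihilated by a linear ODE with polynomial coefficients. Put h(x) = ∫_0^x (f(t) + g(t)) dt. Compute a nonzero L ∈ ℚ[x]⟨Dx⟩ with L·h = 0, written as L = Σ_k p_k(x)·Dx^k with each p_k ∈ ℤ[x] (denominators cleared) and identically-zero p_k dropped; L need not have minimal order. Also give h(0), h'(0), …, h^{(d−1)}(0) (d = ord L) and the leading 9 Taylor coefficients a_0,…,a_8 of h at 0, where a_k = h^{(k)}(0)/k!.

L = (-18 - 162·x + 486·x^2 + 486·x^3)·Dx^2 + (-12 - 36·x + 972·x^3 + 972·x^4)·Dx^3 + (-1 + 3·x + 18·x^2 + 54·x^3 + 243·x^4 + 243·x^5)·Dx^4  (order 4).
h: a_k = 0, 0, 15/2, -9/2, 9/4, -243/20, 81/2, -729/14, 2187/56, …
ICs: h(0) = 0, h′(0) = 0, h′′(0) = 15, h′′′(0) = -27.

f: a_k = 0, 6, 0, -18, 0, 486/5, 0, -4374/7, 0, …
g: a_k = 0, 9, -27/2, 27, -243/4, 729/5, -729/2, 6561/7, -19683/8, …
Sum ⇒ L₀ = lclm(L_f,L_g) in ℚ(x)⟨Dx⟩.
Integrate: L := L₀·Dx.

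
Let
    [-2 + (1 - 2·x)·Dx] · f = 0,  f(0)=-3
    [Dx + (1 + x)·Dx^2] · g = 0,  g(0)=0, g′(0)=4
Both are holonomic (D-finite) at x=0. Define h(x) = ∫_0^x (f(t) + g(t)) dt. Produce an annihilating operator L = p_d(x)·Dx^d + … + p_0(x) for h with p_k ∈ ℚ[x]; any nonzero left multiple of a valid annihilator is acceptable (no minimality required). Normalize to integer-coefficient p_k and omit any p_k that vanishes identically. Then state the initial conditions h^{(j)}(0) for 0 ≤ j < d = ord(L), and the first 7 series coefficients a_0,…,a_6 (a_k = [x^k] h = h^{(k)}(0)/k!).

f: a_k = -3, -6, -12, -24, -48, -96, -192, …
g: a_k = 0, 4, -2, 4/3, -1, 4/5, -2/3, …
f+g: L₀ = lclm(L_f,L_g), ord ≤ 1+2.
Integrate: L := L₀·Dx.
L = (32 + 8·x)·Dx^2 + (22 + 56·x + 16·x^2)·Dx^3 + (-5 + 3·x + 12·x^2 + 4·x^3)·Dx^4  (order 4).
h: a_k = 0, -3, -1, -14/3, -17/3, -49/5, -238/15, …
ICs: h(0) = 0, h′(0) = -3, h′′(0) = -2, h′′′(0) = -28.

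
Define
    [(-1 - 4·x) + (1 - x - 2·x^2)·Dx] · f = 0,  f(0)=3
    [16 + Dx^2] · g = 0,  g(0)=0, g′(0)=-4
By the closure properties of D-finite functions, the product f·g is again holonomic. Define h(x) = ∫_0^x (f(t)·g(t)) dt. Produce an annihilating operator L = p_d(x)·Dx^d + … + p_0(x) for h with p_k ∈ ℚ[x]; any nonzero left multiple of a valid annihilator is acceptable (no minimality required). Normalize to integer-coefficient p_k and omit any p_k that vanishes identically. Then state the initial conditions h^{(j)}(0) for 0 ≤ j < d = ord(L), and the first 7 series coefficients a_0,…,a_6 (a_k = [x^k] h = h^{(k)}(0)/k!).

L = (-12 + 16·x + 32·x^2)·Dx + (2 + 8·x)·Dx^2 + (-1 + x + 2·x^2)·Dx^3  (order 3).
h: a_k = 0, 0, -6, -4, -1, -28/5, -154/15, …
ICs: h(0) = 0, h′(0) = 0, h′′(0) = -12.

f: a_k = 3, 3, 9, 15, 33, 63, 129, …
g: a_k = 0, -4, 0, 32/3, 0, -128/15, 0, …
f·g: L₀ = L_f ⊗_s L_g, ord ≤ 1·2.
Integrate: L := L₀·Dx.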